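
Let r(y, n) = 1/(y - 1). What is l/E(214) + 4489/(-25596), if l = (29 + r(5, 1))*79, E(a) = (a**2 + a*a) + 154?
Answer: -13063031/86975208 ≈ -0.15019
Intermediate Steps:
r(y, n) = 1/(-1 + y)
E(a) = 154 + 2*a**2 (E(a) = (a**2 + a**2) + 154 = 2*a**2 + 154 = 154 + 2*a**2)
l = 9243/4 (l = (29 + 1/(-1 + 5))*79 = (29 + 1/4)*79 = (117/4)*79 = 9243/4 ≈ 2310.8)
l/E(214) + 4489/(-25596) = 9243/(4*(154 + 2*214**2)) + 4489/(-25596) = 9243/(4*(154 + 2*45796)) + 4489*(-1/25596) = 9243/(4*(154 + 91592)) - 4489/25596 = (9243/4)/91746 - 4489/25596 = (9243/4)*(1/91746) - 4489/25596 = 1027/40776 - 4489/25596 = -13063031/86975208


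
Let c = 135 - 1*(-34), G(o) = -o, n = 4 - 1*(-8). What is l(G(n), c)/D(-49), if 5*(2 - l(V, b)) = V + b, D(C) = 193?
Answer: -147/965 ≈ -0.15233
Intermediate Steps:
n = 12 (n = 4 + 8 = 12)
c = 169 (c = 135 + 34 = 169)
l(V, b) = 2 - V/5 - b/5 (l(V, b) = 2 - (V + b)/5 = 2 + (-V/5 - b/5) = 2 - V/5 - b/5)
l(G(n), c)/D(-49) = (2 - (-1)*12/5 - ⅕*169)/193 = (2 - ⅕*(-12) - 169/5)*(1/193) = (2 + 12/5 - 169/5)*(1/193) = -147/5*1/193 = -147/965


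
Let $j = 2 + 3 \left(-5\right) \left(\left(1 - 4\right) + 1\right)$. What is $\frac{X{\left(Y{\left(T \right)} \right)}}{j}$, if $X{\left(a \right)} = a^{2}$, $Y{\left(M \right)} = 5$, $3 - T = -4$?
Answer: $\frac{25}{32} \approx 0.78125$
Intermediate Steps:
$T = 7$ ($T = 3 - -4 = 3 + 4 = 7$)
$j = 32$ ($j = 2 - 15 \left(-3 + 1\right) = 2 - -30 = 2 + 30 = 32$)
$\frac{X{\left(Y{\left(T \right)} \right)}}{j} = \frac{5^{2}}{32} = 25 \cdot \frac{1}{32} = \frac{25}{32}$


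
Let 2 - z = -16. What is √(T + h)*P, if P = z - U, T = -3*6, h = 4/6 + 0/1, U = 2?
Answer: 32*I*√39/3 ≈ 66.613*I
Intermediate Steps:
z = 18 (z = 2 - 1*(-16) = 2 + 16 = 18)
h = ⅔ (h = 4*(⅙) + 0*1 = ⅔ + 0 = ⅔ ≈ 0.66667)
T = -18
P = 16 (P = 18 - 1*2 = 18 - 2 = 16)
√(T + h)*P = √(-18 + ⅔)*16 = √(-52/3)*16 = (2*I*√39/3)*16 = 32*I*√39/3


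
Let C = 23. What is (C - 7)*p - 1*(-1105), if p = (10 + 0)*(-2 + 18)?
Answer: 3665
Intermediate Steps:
p = 160 (p = 10*16 = 160)
(C - 7)*p - 1*(-1105) = (23 - 7)*160 - 1*(-1105) = 16*160 + 1105 = 2560 + 1105 = 3665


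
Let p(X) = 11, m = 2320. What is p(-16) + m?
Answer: 2331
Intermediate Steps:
p(-16) + m = 11 + 2320 = 2331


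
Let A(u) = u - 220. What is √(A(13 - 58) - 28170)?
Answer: 11*I*√235 ≈ 168.63*I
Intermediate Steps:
A(u) = -220 + u
√(A(13 - 58) - 28170) = √((-220 + (13 - 58)) - 28170) = √((-220 - 45) - 28170) = √(-265 - 28170) = √(-28435) = 11*I*√235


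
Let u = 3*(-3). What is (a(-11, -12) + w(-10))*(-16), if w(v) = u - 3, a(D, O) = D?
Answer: 368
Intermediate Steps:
u = -9
w(v) = -12 (w(v) = -9 - 3 = -12)
(a(-11, -12) + w(-10))*(-16) = (-11 - 12)*(-16) = -23*(-16) = 368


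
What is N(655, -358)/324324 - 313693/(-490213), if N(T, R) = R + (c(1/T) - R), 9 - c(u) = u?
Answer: 4760099264563/7438359704490 ≈ 0.63994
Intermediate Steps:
c(u) = 9 - u
N(T, R) = 9 - 1/T (N(T, R) = R + ((9 - 1/T) - R) = R + (9 - R - 1/T) = 9 - 1/T)
N(655, -358)/324324 - 313693/(-490213) = (9 - 1/655)/324324 - 313693/(-490213) = (9 - 1*1/655)*(1/324324) - 313693*(-1/490213) = (9 - 1/655)*(1/324324) + 313693/490213 = (5894/655)*(1/324324) + 313693/490213 = 421/15173730 + 313693/490213 = 4760099264563/7438359704490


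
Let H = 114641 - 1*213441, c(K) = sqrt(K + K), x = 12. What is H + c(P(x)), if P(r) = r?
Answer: -98800 + 2*sqrt(6) ≈ -98795.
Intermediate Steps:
c(K) = sqrt(2)*sqrt(K) (c(K) = sqrt(2*K) = sqrt(2)*sqrt(K))
H = -98800 (H = 114641 - 213441 = -98800)
H + c(P(x)) = -98800 + sqrt(2)*sqrt(12) = -98800 + sqrt(2)*(2*sqrt(3)) = -98800 + 2*sqrt(6)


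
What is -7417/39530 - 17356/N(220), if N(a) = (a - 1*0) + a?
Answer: -8616827/217415 ≈ -39.633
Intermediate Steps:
N(a) = 2*a (N(a) = (a + 0) + a = a + a = 2*a)
-7417/39530 - 17356/N(220) = -7417/39530 - 17356/(2*220) = -7417*1/39530 - 17356/440 = -7417/39530 - 17356*1/440 = -7417/39530 - 4339/110 = -8616827/217415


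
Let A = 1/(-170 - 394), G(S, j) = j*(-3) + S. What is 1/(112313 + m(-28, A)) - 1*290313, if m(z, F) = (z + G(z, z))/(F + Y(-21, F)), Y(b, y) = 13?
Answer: -239038613232304/823382395 ≈ -2.9031e+5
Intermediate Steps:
G(S, j) = S - 3*j (G(S, j) = -3*j + S = S - 3*j)
A = -1/564 (A = 1/(-564) = -1/564 ≈ -0.0017731)
m(z, F) = -z/(13 + F) (m(z, F) = (z + (z - 3*z))/(F + 13) = (z - 2*z)/(13 + F) = (-z)/(13 + F) = -z/(13 + F))
1/(112313 + m(-28, A)) - 1*290313 = 1/(112313 - 1*(-28)/(13 - 1/564)) - 1*290313 = 1/(112313 - 1*(-28)/7331/564) - 290313 = 1/(112313 - 1*(-28)*564/7331) - 290313 = 1/(112313 + 15792/7331) - 290313 = 1/(823382395/7331) - 290313 = 7331/823382395 - 290313 = -239038613232304/823382395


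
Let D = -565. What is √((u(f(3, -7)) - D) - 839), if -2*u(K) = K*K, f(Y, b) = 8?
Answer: 3*I*√34 ≈ 17.493*I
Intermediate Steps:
u(K) = -K²/2 (u(K) = -K*K/2 = -K²/2)
√((u(f(3, -7)) - D) - 839) = √((-½*8² - 1*(-565)) - 839) = √((-½*64 + 565) - 839) = √((-32 + 565) - 839) = √(533 - 839) = √(-306) = 3*I*√34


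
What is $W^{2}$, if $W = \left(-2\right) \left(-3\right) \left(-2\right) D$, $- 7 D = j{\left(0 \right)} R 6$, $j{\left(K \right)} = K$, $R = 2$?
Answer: $0$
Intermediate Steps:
$D = 0$ ($D = - \frac{0 \cdot 2 \cdot 6}{7} = - \frac{0 \cdot 6}{7} = \left(- \frac{1}{7}\right) 0 = 0$)
$W = 0$ ($W = \left(-2\right) \left(-3\right) \left(-2\right) 0 = 6 \left(-2\right) 0 = \left(-12\right) 0 = 0$)
$W^{2} = 0^{2} = 0$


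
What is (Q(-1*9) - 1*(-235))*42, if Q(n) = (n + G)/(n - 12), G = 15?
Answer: 9858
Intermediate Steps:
Q(n) = (15 + n)/(-12 + n) (Q(n) = (n + 15)/(n - 12) = (15 + n)/(-12 + n))
(Q(-1*9) - 1*(-235))*42 = ((15 - 1*9)/(-12 - 1*9) - 1*(-235))*42 = ((15 - 9)/(-12 - 9) + 235)*42 = (6/(-21) + 235)*42 = (-1/21*6 + 235)*42 = (-2/7 + 235)*42 = (1643/7)*42 = 9858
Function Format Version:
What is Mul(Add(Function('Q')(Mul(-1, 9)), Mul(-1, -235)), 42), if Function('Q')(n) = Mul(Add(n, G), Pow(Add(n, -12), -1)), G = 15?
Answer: 9858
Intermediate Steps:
Function('Q')(n) = Mul(Pow(Add(-12, n), -1), Add(15, n)) (Function('Q')(n) = Mul(Add(n, 15), Pow(Add(n, -12), -1)) = Mul(Add(15, n), Pow(Add(-12, n), -1)) = Mul(Pow(Add(-12, n), -1), Add(15, n)))
Mul(Add(Function('Q')(Mul(-1, 9)), Mul(-1, -235)), 42) = Mul(Add(Mul(Pow(Add(-12, Mul(-1, 9)), -1), Add(15, Mul(-1, 9))), Mul(-1, -235)), 42) = Mul(Add(Mul(Pow(Add(-12, -9), -1), Add(15, -9)), 235), 42) = Mul(Add(Mul(Pow(-21, -1), 6), 235), 42) = Mul(Add(Mul(Rational(-1, 21), 6), 235), 42) = Mul(Add(Rational(-2, 7), 235), 42) = Mul(Rational(1643, 7), 42) = 9858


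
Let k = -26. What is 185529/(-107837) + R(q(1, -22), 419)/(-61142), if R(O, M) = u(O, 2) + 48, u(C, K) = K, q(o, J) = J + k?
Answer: -5674502984/3296684927 ≈ -1.7213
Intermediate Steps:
q(o, J) = -26 + J (q(o, J) = J - 26 = -26 + J)
R(O, M) = 50 (R(O, M) = 2 + 48 = 50)
185529/(-107837) + R(q(1, -22), 419)/(-61142) = 185529/(-107837) + 50/(-61142) = 185529*(-1/107837) + 50*(-1/61142) = -185529/107837 - 25/30571 = -5674502984/3296684927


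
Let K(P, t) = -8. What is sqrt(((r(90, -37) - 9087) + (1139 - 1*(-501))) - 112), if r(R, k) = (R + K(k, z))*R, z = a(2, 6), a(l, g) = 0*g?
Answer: I*sqrt(179) ≈ 13.379*I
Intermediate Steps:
a(l, g) = 0
z = 0
r(R, k) = R*(-8 + R) (r(R, k) = (R - 8)*R = (-8 + R)*R = R*(-8 + R))
sqrt(((r(90, -37) - 9087) + (1139 - 1*(-501))) - 112) = sqrt(((90*(-8 + 90) - 9087) + (1139 - 1*(-501))) - 112) = sqrt(((90*82 - 9087) + (1139 + 501)) - 112) = sqrt(((7380 - 9087) + 1640) - 112) = sqrt((-1707 + 1640) - 112) = sqrt(-67 - 112) = sqrt(-179) = I*sqrt(179)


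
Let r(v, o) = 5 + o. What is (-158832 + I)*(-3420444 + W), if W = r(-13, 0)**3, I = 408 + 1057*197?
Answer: -170348987795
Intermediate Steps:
I = 208637 (I = 408 + 208229 = 208637)
W = 125 (W = (5 + 0)**3 = 5**3 = 125)
(-158832 + I)*(-3420444 + W) = (-158832 + 208637)*(-3420444 + 125) = 49805*(-3420319) = -170348987795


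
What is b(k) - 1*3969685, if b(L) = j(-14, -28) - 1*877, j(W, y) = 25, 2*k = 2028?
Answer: -3970537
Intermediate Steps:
k = 1014 (k = (½)*2028 = 1014)
b(L) = -852 (b(L) = 25 - 1*877 = 25 - 877 = -852)
b(k) - 1*3969685 = -852 - 1*3969685 = -852 - 3969685 = -3970537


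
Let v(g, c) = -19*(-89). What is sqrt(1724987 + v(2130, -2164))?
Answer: sqrt(1726678) ≈ 1314.0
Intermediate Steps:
v(g, c) = 1691
sqrt(1724987 + v(2130, -2164)) = sqrt(1724987 + 1691) = sqrt(1726678)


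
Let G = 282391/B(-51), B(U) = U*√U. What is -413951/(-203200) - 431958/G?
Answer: 413951/203200 + 22029858*I*√51/282391 ≈ 2.0372 + 557.12*I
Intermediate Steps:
B(U) = U^(3/2)
G = 282391*I*√51/2601 (G = 282391/((-51)^(3/2)) = 282391/((-51*I*√51)) = 282391*(I*√51/2601) = 282391*I*√51/2601 ≈ 775.35*I)
-413951/(-203200) - 431958/G = -413951/(-203200) - 431958*(-51*I*√51/282391) = -413951*(-1/203200) - (-22029858)*I*√51/282391 = 413951/203200 + 22029858*I*√51/282391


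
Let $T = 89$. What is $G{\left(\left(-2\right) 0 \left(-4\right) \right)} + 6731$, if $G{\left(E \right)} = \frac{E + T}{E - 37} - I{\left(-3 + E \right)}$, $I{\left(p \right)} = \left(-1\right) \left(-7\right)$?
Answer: $\frac{248699}{37} \approx 6721.6$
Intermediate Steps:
$I{\left(p \right)} = 7$
$G{\left(E \right)} = -7 + \frac{89 + E}{-37 + E}$ ($G{\left(E \right)} = \frac{E + 89}{E - 37} - 7 = \frac{89 + E}{-37 + E} - 7 = -7 + \frac{89 + E}{-37 + E}$)
$G{\left(\left(-2\right) 0 \left(-4\right) \right)} + 6731 = \frac{6 \left(58 - \left(-2\right) 0 \left(-4\right)\right)}{-37 + \left(-2\right) 0 \left(-4\right)} + 6731 = \frac{6 \left(58 - 0 \left(-4\right)\right)}{-37 + 0 \left(-4\right)} + 6731 = \frac{6 \left(58 - 0\right)}{-37 + 0} + 6731 = \frac{6 \left(58 + 0\right)}{-37} + 6731 = 6 \left(- \frac{1}{37}\right) 58 + 6731 = - \frac{348}{37} + 6731 = \frac{248699}{37}$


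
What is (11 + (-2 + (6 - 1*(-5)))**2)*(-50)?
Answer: -4600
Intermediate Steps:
(11 + (-2 + (6 - 1*(-5)))**2)*(-50) = (11 + (-2 + (6 + 5))**2)*(-50) = (11 + (-2 + 11)**2)*(-50) = (11 + 9**2)*(-50) = (11 + 81)*(-50) = 92*(-50) = -4600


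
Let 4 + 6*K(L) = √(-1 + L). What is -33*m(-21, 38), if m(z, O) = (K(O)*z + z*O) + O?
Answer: 24618 + 231*√37/2 ≈ 25321.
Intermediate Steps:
K(L) = -⅔ + √(-1 + L)/6
m(z, O) = O + O*z + z*(-⅔ + √(-1 + O)/6) (m(z, O) = ((-⅔ + √(-1 + O)/6)*z + z*O) + O = (z*(-⅔ + √(-1 + O)/6) + O*z) + O = (O*z + z*(-⅔ + √(-1 + O)/6)) + O = O + O*z + z*(-⅔ + √(-1 + O)/6))
-33*m(-21, 38) = -33*(38 + 38*(-21) + (⅙)*(-21)*(-4 + √(-1 + 38))) = -33*(38 - 798 + (⅙)*(-21)*(-4 + √37)) = -33*(38 - 798 + (14 - 7*√37/2)) = -33*(-746 - 7*√37/2) = 24618 + 231*√37/2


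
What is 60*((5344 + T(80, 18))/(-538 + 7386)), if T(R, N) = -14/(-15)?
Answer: 40087/856 ≈ 46.831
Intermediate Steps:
T(R, N) = 14/15 (T(R, N) = -14*(-1/15) = 14/15)
60*((5344 + T(80, 18))/(-538 + 7386)) = 60*((5344 + 14/15)/(-538 + 7386)) = 60*((80174/15)/6848) = 60*((80174/15)*(1/6848)) = 60*(40087/51360) = 40087/856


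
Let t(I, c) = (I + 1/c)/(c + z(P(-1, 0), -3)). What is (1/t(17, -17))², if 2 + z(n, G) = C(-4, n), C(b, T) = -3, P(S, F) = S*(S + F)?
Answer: 34969/20736 ≈ 1.6864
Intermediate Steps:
P(S, F) = S*(F + S)
z(n, G) = -5 (z(n, G) = -2 - 3 = -5)
t(I, c) = (I + 1/c)/(-5 + c) (t(I, c) = (I + 1/c)/(c - 5) = (I + 1/c)/(-5 + c))
(1/t(17, -17))² = (1/((1 + 17*(-17))/((-17)*(-5 - 17))))² = (1/(-1/17*(1 - 289)/(-22)))² = (1/(-1/17*(-1/22)*(-288)))² = (1/(-144/187))² = (-187/144)² = 34969/20736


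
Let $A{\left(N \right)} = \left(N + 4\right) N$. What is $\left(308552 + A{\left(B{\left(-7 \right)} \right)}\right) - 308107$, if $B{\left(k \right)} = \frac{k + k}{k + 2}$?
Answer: $\frac{11601}{25} \approx 464.04$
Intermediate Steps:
$B{\left(k \right)} = \frac{2 k}{2 + k}$
$A{\left(N \right)} = N \left(4 + N\right)$ ($A{\left(N \right)} = \left(4 + N\right) N = N \left(4 + N\right)$)
$\left(308552 + A{\left(B{\left(-7 \right)} \right)}\right) - 308107 = \left(308552 + 2 \left(-7\right) \frac{1}{2 - 7} \left(4 + 2 \left(-7\right) \frac{1}{2 - 7}\right)\right) - 308107 = \left(308552 + 2 \left(-7\right) \frac{1}{-5} \left(4 + 2 \left(-7\right) \frac{1}{-5}\right)\right) - 308107 = \left(308552 + 2 \left(-7\right) \left(- \frac{1}{5}\right) \left(4 + 2 \left(-7\right) \left(- \frac{1}{5}\right)\right)\right) - 308107 = \left(308552 + \frac{14 \left(4 + \frac{14}{5}\right)}{5}\right) - 308107 = \left(308552 + \frac{14}{5} \cdot \frac{34}{5}\right) - 308107 = \left(308552 + \frac{476}{25}\right) - 308107 = \frac{7714276}{25} - 308107 = \frac{11601}{25}$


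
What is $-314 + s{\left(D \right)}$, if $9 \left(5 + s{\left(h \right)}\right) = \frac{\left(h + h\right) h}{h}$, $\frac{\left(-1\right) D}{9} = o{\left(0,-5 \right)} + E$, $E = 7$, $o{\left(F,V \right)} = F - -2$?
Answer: $-337$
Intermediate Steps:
$o{\left(F,V \right)} = 2 + F$ ($o{\left(F,V \right)} = F + 2 = 2 + F$)
$D = -81$ ($D = - 9 \left(\left(2 + 0\right) + 7\right) = - 9 \left(2 + 7\right) = \left(-9\right) 9 = -81$)
$s{\left(h \right)} = -5 + \frac{2 h}{9}$ ($s{\left(h \right)} = -5 + \frac{\left(h + h\right) h \frac{1}{h}}{9} = -5 + \frac{2 h h \frac{1}{h}}{9} = -5 + \frac{2 h^{2} \frac{1}{h}}{9} = -5 + \frac{2 h}{9}$)
$-314 + s{\left(D \right)} = -314 + \left(-5 + \frac{2}{9} \left(-81\right)\right) = -314 - 23 = -337$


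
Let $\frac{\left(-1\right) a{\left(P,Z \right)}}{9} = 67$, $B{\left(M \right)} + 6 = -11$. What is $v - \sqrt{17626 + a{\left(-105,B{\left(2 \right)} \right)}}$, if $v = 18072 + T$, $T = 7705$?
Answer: $25777 - \sqrt{17023} \approx 25647.0$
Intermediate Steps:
$B{\left(M \right)} = -17$ ($B{\left(M \right)} = -6 - 11 = -17$)
$a{\left(P,Z \right)} = -603$ ($a{\left(P,Z \right)} = \left(-9\right) 67 = -603$)
$v = 25777$ ($v = 18072 + 7705 = 25777$)
$v - \sqrt{17626 + a{\left(-105,B{\left(2 \right)} \right)}} = 25777 - \sqrt{17626 - 603} = 25777 - \sqrt{17023}$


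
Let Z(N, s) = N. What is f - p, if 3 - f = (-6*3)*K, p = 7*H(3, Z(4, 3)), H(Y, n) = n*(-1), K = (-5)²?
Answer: 481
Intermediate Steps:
K = 25
H(Y, n) = -n
p = -28 (p = 7*(-1*4) = 7*(-4) = -28)
f = 453 (f = 3 - (-6*3)*25 = 3 - (-18)*25 = 3 - 1*(-450) = 3 + 450 = 453)
f - p = 453 - 1*(-28) = 453 + 28 = 481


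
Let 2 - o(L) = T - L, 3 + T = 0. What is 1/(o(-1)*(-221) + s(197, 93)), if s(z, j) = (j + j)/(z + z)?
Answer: -197/174055 ≈ -0.0011318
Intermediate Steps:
s(z, j) = j/z (s(z, j) = (2*j)/((2*z)) = (2*j)*(1/(2*z)) = j/z)
T = -3 (T = -3 + 0 = -3)
o(L) = 5 + L (o(L) = 2 - (-3 - L) = 2 + (3 + L) = 5 + L)
1/(o(-1)*(-221) + s(197, 93)) = 1/((5 - 1)*(-221) + 93/197) = 1/(4*(-221) + 93*(1/197)) = 1/(-884 + 93/197) = 1/(-174055/197) = -197/174055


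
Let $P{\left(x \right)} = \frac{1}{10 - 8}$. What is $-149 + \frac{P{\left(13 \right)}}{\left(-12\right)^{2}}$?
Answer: $- \frac{42911}{288} \approx -149.0$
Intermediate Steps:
$P{\left(x \right)} = \frac{1}{2}$
$-149 + \frac{P{\left(13 \right)}}{\left(-12\right)^{2}} = -149 + \frac{1}{\left(-12\right)^{2}} \cdot \frac{1}{2} = -149 + \frac{1}{144} \cdot \frac{1}{2} = -149 + \frac{1}{288} = - \frac{42911}{288}$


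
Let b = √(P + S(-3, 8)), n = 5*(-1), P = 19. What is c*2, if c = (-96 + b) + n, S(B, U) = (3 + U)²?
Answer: -202 + 4*√35 ≈ -178.34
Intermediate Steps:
n = -5
b = 2*√35 (b = √(19 + (3 + 8)²) = √(19 + 11²) = √(19 + 121) = √140 = 2*√35 ≈ 11.832)
c = -101 + 2*√35 (c = (-96 + 2*√35) - 5 = -101 + 2*√35 ≈ -89.168)
c*2 = (-101 + 2*√35)*2 = -202 + 4*√35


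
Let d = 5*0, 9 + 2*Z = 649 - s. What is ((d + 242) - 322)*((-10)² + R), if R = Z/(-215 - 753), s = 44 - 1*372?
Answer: -7960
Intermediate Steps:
s = -328 (s = 44 - 372 = -328)
Z = 484 (Z = -9/2 + (649 - 1*(-328))/2 = -9/2 + (649 + 328)/2 = -9/2 + (½)*977 = -9/2 + 977/2 = 484)
R = -½ (R = 484/(-215 - 753) = 484/(-968) = 484*(-1/968) = -½ ≈ -0.50000)
d = 0
((d + 242) - 322)*((-10)² + R) = ((0 + 242) - 322)*((-10)² - ½) = (242 - 322)*(100 - ½) = -80*199/2 = -7960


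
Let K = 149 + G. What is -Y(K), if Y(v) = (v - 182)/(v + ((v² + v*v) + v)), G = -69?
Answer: 17/2160 ≈ 0.0078704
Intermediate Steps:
K = 80 (K = 149 - 69 = 80)
Y(v) = (-182 + v)/(2*v + 2*v²) (Y(v) = (-182 + v)/(v + ((v² + v²) + v)) = (-182 + v)/(v + (2*v² + v)) = (-182 + v)/(v + (v + 2*v²)) = (-182 + v)/(2*v + 2*v²))
-Y(K) = -(-182 + 80)/(2*80*(1 + 80)) = -(-102)/(2*80*81) = -1*(-17/2160) = 17/2160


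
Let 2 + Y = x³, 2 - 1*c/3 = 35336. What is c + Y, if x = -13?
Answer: -108201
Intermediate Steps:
c = -106002 (c = 6 - 3*35336 = 6 - 106008 = -106002)
Y = -2199 (Y = -2 + (-13)³ = -2 - 2197 = -2199)
c + Y = -106002 - 2199 = -108201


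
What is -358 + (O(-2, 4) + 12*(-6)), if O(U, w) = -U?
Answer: -428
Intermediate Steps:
-358 + (O(-2, 4) + 12*(-6)) = -358 + (-1*(-2) + 12*(-6)) = -358 + (2 - 72) = -358 - 70 = -428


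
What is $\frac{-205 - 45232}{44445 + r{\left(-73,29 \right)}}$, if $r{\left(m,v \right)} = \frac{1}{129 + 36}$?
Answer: $- \frac{7497105}{7333426} \approx -1.0223$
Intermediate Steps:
$r{\left(m,v \right)} = \frac{1}{165}$
$\frac{-205 - 45232}{44445 + r{\left(-73,29 \right)}} = \frac{-205 - 45232}{44445 + \frac{1}{165}} = - \frac{45437}{\frac{7333426}{165}} = \left(-45437\right) \frac{165}{7333426} = - \frac{7497105}{7333426}$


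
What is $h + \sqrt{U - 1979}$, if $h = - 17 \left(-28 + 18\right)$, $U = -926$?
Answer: $170 + i \sqrt{2905} \approx 170.0 + 53.898 i$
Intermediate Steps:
$h = 170$ ($h = \left(-17\right) \left(-10\right) = 170$)
$h + \sqrt{U - 1979} = 170 + \sqrt{-926 - 1979} = 170 + \sqrt{-2905} = 170 + i \sqrt{2905}$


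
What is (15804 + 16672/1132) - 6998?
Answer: 2496266/283 ≈ 8820.7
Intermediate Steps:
(15804 + 16672/1132) - 6998 = (15804 + 16672*(1/1132)) - 6998 = (15804 + 4168/283) - 6998 = 4476700/283 - 6998 = 2496266/283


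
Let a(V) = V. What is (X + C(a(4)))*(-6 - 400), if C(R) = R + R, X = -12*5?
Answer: 21112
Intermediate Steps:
X = -60
C(R) = 2*R
(X + C(a(4)))*(-6 - 400) = (-60 + 2*4)*(-6 - 400) = (-60 + 8)*(-406) = -52*(-406) = 21112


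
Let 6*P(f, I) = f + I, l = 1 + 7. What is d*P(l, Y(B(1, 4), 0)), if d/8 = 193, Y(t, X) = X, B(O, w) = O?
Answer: 6176/3 ≈ 2058.7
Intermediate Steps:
d = 1544 (d = 8*193 = 1544)
l = 8
P(f, I) = I/6 + f/6 (P(f, I) = (f + I)/6 = (I + f)/6 = I/6 + f/6)
d*P(l, Y(B(1, 4), 0)) = 1544*((⅙)*0 + (⅙)*8) = 1544*(0 + 4/3) = 1544*(4/3) = 6176/3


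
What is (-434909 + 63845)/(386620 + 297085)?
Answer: -371064/683705 ≈ -0.54273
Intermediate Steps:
(-434909 + 63845)/(386620 + 297085) = -371064/683705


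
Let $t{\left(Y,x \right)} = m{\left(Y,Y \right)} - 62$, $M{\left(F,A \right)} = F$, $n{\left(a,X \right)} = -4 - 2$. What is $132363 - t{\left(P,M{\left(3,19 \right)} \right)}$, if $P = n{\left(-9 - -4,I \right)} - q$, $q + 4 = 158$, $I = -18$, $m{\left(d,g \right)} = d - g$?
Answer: $132425$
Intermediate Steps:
$n{\left(a,X \right)} = -6$ ($n{\left(a,X \right)} = -4 - 2 = -6$)
$q = 154$ ($q = -4 + 158 = 154$)
$P = -160$ ($P = -6 - 154 = -160$)
$t{\left(Y,x \right)} = -62$ ($t{\left(Y,x \right)} = \left(Y - Y\right) - 62 = 0 - 62 = -62$)
$132363 - t{\left(P,M{\left(3,19 \right)} \right)} = 132363 - -62 = 132363 + 62 = 132425$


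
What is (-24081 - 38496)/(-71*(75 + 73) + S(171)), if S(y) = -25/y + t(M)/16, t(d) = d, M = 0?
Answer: 10700667/1796893 ≈ 5.9551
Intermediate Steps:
S(y) = -25/y (S(y) = -25/y + 0/16 = -25/y + 0*(1/16) = -25/y + 0 = -25/y)
(-24081 - 38496)/(-71*(75 + 73) + S(171)) = (-24081 - 38496)/(-71*(75 + 73) - 25/171) = -62577/(-71*148 - 25*1/171) = -62577/(-10508 - 25/171) = -62577/(-1796893/171) = -62577*(-171/1796893) = 10700667/1796893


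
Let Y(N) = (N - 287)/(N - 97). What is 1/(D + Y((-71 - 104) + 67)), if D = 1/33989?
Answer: 33989/65492 ≈ 0.51898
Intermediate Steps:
D = 1/33989 ≈ 2.9421e-5
Y(N) = (-287 + N)/(-97 + N)
1/(D + Y((-71 - 104) + 67)) = 1/(1/33989 + (-287 + ((-71 - 104) + 67))/(-97 + ((-71 - 104) + 67))) = 1/(1/33989 + (-287 + (-175 + 67))/(-97 + (-175 + 67))) = 1/(1/33989 + (-287 - 108)/(-97 - 108)) = 1/(1/33989 - 395/(-205)) = 1/(1/33989 - 1/205*(-395)) = 1/(1/33989 + 79/41) = 1/(65492/33989) = 33989/65492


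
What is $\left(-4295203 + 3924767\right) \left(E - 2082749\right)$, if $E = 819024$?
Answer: $468129234100$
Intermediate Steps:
$\left(-4295203 + 3924767\right) \left(E - 2082749\right) = \left(-4295203 + 3924767\right) \left(819024 - 2082749\right) = \left(-370436\right) \left(-1263725\right) = 468129234100$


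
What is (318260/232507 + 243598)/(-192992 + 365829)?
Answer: 56638558446/40185812359 ≈ 1.4094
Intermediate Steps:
(318260/232507 + 243598)/(-192992 + 365829) = (318260*(1/232507) + 243598)/172837 = (318260/232507 + 243598)*(1/172837) = (56638558446/232507)*(1/172837) = 56638558446/40185812359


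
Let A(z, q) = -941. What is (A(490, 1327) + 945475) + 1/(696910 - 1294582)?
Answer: 564521524847/597672 ≈ 9.4453e+5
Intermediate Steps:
(A(490, 1327) + 945475) + 1/(696910 - 1294582) = (-941 + 945475) + 1/(696910 - 1294582) = 944534 + 1/(-597672) = 944534 - 1/597672 = 564521524847/597672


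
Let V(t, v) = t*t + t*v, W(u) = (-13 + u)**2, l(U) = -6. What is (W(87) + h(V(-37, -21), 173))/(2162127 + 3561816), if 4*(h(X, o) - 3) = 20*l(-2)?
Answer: 5449/5723943 ≈ 0.00095197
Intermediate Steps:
V(t, v) = t**2 + t*v
h(X, o) = -27 (h(X, o) = 3 + (20*(-6))/4 = 3 + (1/4)*(-120) = 3 - 30 = -27)
(W(87) + h(V(-37, -21), 173))/(2162127 + 3561816) = ((-13 + 87)**2 - 27)/(2162127 + 3561816) = (74**2 - 27)/5723943 = (5476 - 27)*(1/5723943) = 5449*(1/5723943) = 5449/5723943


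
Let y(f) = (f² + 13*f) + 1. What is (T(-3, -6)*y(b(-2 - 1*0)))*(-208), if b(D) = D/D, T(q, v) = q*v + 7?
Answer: -78000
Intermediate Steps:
T(q, v) = 7 + q*v
b(D) = 1
y(f) = 1 + f² + 13*f
(T(-3, -6)*y(b(-2 - 1*0)))*(-208) = ((7 - 3*(-6))*(1 + 1² + 13*1))*(-208) = ((7 + 18)*(1 + 1 + 13))*(-208) = (25*15)*(-208) = 375*(-208) = -78000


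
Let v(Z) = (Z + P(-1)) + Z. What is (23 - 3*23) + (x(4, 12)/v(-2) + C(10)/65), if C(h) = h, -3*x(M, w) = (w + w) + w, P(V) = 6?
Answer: -674/13 ≈ -51.846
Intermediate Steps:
x(M, w) = -w (x(M, w) = -((w + w) + w)/3 = -(2*w + w)/3 = -w)
v(Z) = 6 + 2*Z (v(Z) = (Z + 6) + Z = (6 + Z) + Z = 6 + 2*Z)
(23 - 3*23) + (x(4, 12)/v(-2) + C(10)/65) = (23 - 3*23) + ((-1*12)/(6 + 2*(-2)) + 10/65) = (23 - 69) + (-12/(6 - 4) + 10*(1/65)) = -46 + (-12/2 + 2/13) = -46 + (-12*½ + 2/13) = -46 + (-6 + 2/13) = -46 - 76/13 = -674/13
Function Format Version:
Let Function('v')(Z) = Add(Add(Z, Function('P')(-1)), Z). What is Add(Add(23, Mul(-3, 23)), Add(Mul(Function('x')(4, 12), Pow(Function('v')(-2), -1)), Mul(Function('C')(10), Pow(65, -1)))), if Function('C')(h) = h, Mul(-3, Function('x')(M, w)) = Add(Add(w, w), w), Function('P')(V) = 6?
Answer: Rational(-674, 13) ≈ -51.846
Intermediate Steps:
Function('x')(M, w) = Mul(-1, w) (Function('x')(M, w) = Mul(Rational(-1, 3), Add(Add(w, w), w)) = Mul(Rational(-1, 3), Add(Mul(2, w), w)) = Mul(Rational(-1, 3), Mul(3, w)) = Mul(-1, w))
Function('v')(Z) = Add(6, Mul(2, Z)) (Function('v')(Z) = Add(Add(Z, 6), Z) = Add(Add(6, Z), Z) = Add(6, Mul(2, Z)))
Add(Add(23, Mul(-3, 23)), Add(Mul(Function('x')(4, 12), Pow(Function('v')(-2), -1)), Mul(Function('C')(10), Pow(65, -1)))) = Add(Add(23, Mul(-3, 23)), Add(Mul(Mul(-1, 12), Pow(Add(6, Mul(2, -2)), -1)), Mul(10, Pow(65, -1)))) = Add(Add(23, -69), Add(Mul(-12, Pow(Add(6, -4), -1)), Mul(10, Rational(1, 65)))) = Add(-46, Add(Mul(-12, Pow(2, -1)), Rational(2, 13))) = Add(-46, Add(Mul(-12, Rational(1, 2)), Rational(2, 13))) = Add(-46, Add(-6, Rational(2, 13))) = Add(-46, Rational(-76, 13)) = Rational(-674, 13)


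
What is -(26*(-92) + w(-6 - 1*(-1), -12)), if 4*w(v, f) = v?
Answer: 9573/4 ≈ 2393.3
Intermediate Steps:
w(v, f) = v/4
-(26*(-92) + w(-6 - 1*(-1), -12)) = -(26*(-92) + (-6 - 1*(-1))/4) = -(-2392 + (-6 + 1)/4) = -(-2392 + (¼)*(-5)) = -(-2392 - 5/4) = -1*(-9573/4) = 9573/4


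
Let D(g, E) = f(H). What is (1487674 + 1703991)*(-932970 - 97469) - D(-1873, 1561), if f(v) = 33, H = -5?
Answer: -3288816090968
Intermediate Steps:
D(g, E) = 33
(1487674 + 1703991)*(-932970 - 97469) - D(-1873, 1561) = (1487674 + 1703991)*(-932970 - 97469) - 1*33 = 3191665*(-1030439) - 33 = -3288816090935 - 33 = -3288816090968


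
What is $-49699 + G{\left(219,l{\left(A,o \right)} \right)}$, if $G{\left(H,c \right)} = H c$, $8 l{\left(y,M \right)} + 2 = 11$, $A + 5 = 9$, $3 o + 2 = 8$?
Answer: $- \frac{395621}{8} \approx -49453.0$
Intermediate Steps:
$o = 2$ ($o = - \frac{2}{3} + \frac{1}{3} \cdot 8 = - \frac{2}{3} + \frac{8}{3} = 2$)
$A = 4$ ($A = -5 + 9 = 4$)
$l{\left(y,M \right)} = \frac{9}{8}$ ($l{\left(y,M \right)} = - \frac{1}{4} + \frac{1}{8} \cdot 11 = - \frac{1}{4} + \frac{11}{8} = \frac{9}{8}$)
$-49699 + G{\left(219,l{\left(A,o \right)} \right)} = -49699 + 219 \cdot \frac{9}{8} = -49699 + \frac{1971}{8} = - \frac{395621}{8}$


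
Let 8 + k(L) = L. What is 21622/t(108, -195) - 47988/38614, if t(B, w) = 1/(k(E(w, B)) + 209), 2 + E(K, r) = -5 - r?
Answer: 834911350/449 ≈ 1.8595e+6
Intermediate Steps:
E(K, r) = -7 - r (E(K, r) = -2 + (-5 - r) = -7 - r)
k(L) = -8 + L
t(B, w) = 1/(194 - B) (t(B, w) = 1/((-8 + (-7 - B)) + 209) = 1/((-15 - B) + 209) = 1/(194 - B))
21622/t(108, -195) - 47988/38614 = 21622/((-1/(-194 + 108))) - 47988/38614 = 21622/((-1/(-86))) - 47988*1/38614 = 21622/((-1*(-1/86))) - 558/449 = 21622/(1/86) - 558/449 = 21622*86 - 558/449 = 1859492 - 558/449 = 834911350/449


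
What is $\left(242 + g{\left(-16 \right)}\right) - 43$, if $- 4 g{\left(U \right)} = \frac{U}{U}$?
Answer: $\frac{795}{4} \approx 198.75$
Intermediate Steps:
$g{\left(U \right)} = - \frac{1}{4}$ ($g{\left(U \right)} = - \frac{U \frac{1}{U}}{4} = \left(- \frac{1}{4}\right) 1 = - \frac{1}{4}$)
$\left(242 + g{\left(-16 \right)}\right) - 43 = \left(242 - \frac{1}{4}\right) - 43 = \frac{967}{4} - 43 = \frac{795}{4}$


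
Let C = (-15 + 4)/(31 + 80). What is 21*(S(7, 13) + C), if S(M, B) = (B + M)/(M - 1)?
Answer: 2513/37 ≈ 67.919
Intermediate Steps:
S(M, B) = (B + M)/(-1 + M)
C = -11/111 ≈ -0.099099
21*(S(7, 13) + C) = 21*((13 + 7)/(-1 + 7) - 11/111) = 21*(20/6 - 11/111) = 21*((1/6)*20 - 11/111) = 21*(10/3 - 11/111) = 21*(359/111) = 2513/37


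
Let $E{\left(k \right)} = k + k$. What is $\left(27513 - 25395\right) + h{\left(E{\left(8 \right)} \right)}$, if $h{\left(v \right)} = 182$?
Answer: $2300$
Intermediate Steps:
$E{\left(k \right)} = 2 k$
$\left(27513 - 25395\right) + h{\left(E{\left(8 \right)} \right)} = \left(27513 - 25395\right) + 182 = 2118 + 182 = 2300$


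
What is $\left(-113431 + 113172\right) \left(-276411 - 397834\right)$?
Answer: $174629455$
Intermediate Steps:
$\left(-113431 + 113172\right) \left(-276411 - 397834\right) = \left(-259\right) \left(-674245\right) = 174629455$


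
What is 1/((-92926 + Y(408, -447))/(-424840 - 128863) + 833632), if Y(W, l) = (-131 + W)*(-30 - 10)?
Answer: 553703/461584643302 ≈ 1.1996e-6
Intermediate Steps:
Y(W, l) = 5240 - 40*W (Y(W, l) = (-131 + W)*(-40) = 5240 - 40*W)
1/((-92926 + Y(408, -447))/(-424840 - 128863) + 833632) = 1/((-92926 + (5240 - 40*408))/(-424840 - 128863) + 833632) = 1/((-92926 + (5240 - 16320))/(-553703) + 833632) = 1/((-92926 - 11080)*(-1/553703) + 833632) = 1/(-104006*(-1/553703) + 833632) = 1/(104006/553703 + 833632) = 1/(461584643302/553703) = 553703/461584643302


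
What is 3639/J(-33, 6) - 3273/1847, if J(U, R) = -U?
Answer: 2204408/20317 ≈ 108.50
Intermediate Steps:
3639/J(-33, 6) - 3273/1847 = 3639/((-1*(-33))) - 3273/1847 = 3639/33 - 3273*1/1847 = 3639*(1/33) - 3273/1847 = 1213/11 - 3273/1847 = 2204408/20317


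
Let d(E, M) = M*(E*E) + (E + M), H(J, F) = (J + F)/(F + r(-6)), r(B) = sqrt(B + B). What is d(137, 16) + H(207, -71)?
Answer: 1518199565/5053 - 272*I*sqrt(3)/5053 ≈ 3.0046e+5 - 0.093235*I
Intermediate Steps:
r(B) = sqrt(2)*sqrt(B) (r(B) = sqrt(2*B) = sqrt(2)*sqrt(B))
H(J, F) = (F + J)/(F + 2*I*sqrt(3)) (H(J, F) = (J + F)/(F + sqrt(2)*sqrt(-6)) = (F + J)/(F + sqrt(2)*(I*sqrt(6))) = (F + J)/(F + 2*I*sqrt(3)))
d(E, M) = E + M + M*E**2 (d(E, M) = M*E**2 + (E + M) = E + M + M*E**2)
d(137, 16) + H(207, -71) = (137 + 16 + 16*137**2) + (-71 + 207)/(-71 + 2*I*sqrt(3)) = (137 + 16 + 16*18769) + 136/(-71 + 2*I*sqrt(3)) = (137 + 16 + 300304) + 136/(-71 + 2*I*sqrt(3)) = 300457 + 136/(-71 + 2*I*sqrt(3))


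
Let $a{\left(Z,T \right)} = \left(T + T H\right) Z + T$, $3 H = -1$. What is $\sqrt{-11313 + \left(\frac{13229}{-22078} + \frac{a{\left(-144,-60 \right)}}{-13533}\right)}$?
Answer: $\frac{i \sqrt{112223050353166714234}}{99593858} \approx 106.37 i$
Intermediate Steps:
$H = - \frac{1}{3}$ ($H = \frac{1}{3} \left(-1\right) = - \frac{1}{3} \approx -0.33333$)
$a{\left(Z,T \right)} = T + \frac{2 T Z}{3}$ ($a{\left(Z,T \right)} = \left(T + T \left(- \frac{1}{3}\right)\right) Z + T = \left(T - \frac{T}{3}\right) Z + T = \frac{2 T}{3} Z + T = \frac{2 T Z}{3} + T = T + \frac{2 T Z}{3}$)
$\sqrt{-11313 + \left(\frac{13229}{-22078} + \frac{a{\left(-144,-60 \right)}}{-13533}\right)} = \sqrt{-11313 + \left(\frac{13229}{-22078} + \frac{\frac{1}{3} \left(-60\right) \left(3 + 2 \left(-144\right)\right)}{-13533}\right)} = \sqrt{-11313 + \left(13229 \left(- \frac{1}{22078}\right) + \frac{1}{3} \left(-60\right) \left(3 - 288\right) \left(- \frac{1}{13533}\right)\right)} = \sqrt{-11313 - \left(\frac{13229}{22078} - \frac{1}{3} \left(-60\right) \left(-285\right) \left(- \frac{1}{13533}\right)\right)} = \sqrt{-11313 + \left(- \frac{13229}{22078} + 5700 \left(- \frac{1}{13533}\right)\right)} = \sqrt{-11313 - \frac{101624219}{99593858}} = \sqrt{- \frac{1126806939773}{99593858}} = \frac{i \sqrt{112223050353166714234}}{99593858}$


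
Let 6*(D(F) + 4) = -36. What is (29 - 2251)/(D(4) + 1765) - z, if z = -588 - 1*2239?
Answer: 4959163/1755 ≈ 2825.7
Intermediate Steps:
z = -2827 (z = -588 - 2239 = -2827)
D(F) = -10 (D(F) = -4 + (⅙)*(-36) = -4 - 6 = -10)
(29 - 2251)/(D(4) + 1765) - z = (29 - 2251)/(-10 + 1765) - 1*(-2827) = -2222/1755 + 2827 = 4959163/1755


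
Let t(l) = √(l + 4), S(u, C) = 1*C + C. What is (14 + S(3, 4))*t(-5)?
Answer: 22*I ≈ 22.0*I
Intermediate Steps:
S(u, C) = 2*C (S(u, C) = C + C = 2*C)
t(l) = √(4 + l)
(14 + S(3, 4))*t(-5) = (14 + 2*4)*√(4 - 5) = (14 + 8)*√(-1) = 22*I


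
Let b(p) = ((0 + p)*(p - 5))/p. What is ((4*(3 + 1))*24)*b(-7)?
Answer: -4608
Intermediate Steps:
b(p) = -5 + p (b(p) = (p*(-5 + p))/p = -5 + p)
((4*(3 + 1))*24)*b(-7) = ((4*(3 + 1))*24)*(-5 - 7) = ((4*4)*24)*(-12) = (16*24)*(-12) = 384*(-12) = -4608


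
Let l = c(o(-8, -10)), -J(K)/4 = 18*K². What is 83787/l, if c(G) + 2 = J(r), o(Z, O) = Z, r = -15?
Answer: -83787/16202 ≈ -5.1714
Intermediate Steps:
J(K) = -72*K²
c(G) = -16202 (c(G) = -2 - 72*(-15)² = -2 - 72*225 = -2 - 16200 = -16202)
l = -16202
83787/l = 83787/(-16202) = 83787*(-1/16202) = -83787/16202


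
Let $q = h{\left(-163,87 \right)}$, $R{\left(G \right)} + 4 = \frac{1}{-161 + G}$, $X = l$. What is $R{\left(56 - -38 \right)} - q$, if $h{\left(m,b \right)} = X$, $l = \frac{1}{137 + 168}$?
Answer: $- \frac{82112}{20435} \approx -4.0182$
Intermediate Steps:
$l = \frac{1}{305} \approx 0.0032787$
$X = \frac{1}{305} \approx 0.0032787$
$h{\left(m,b \right)} = \frac{1}{305}$
$R{\left(G \right)} = -4 + \frac{1}{-161 + G}$
$q = \frac{1}{305} \approx 0.0032787$
$R{\left(56 - -38 \right)} - q = \frac{645 - 4 \left(56 - -38\right)}{-161 + \left(56 - -38\right)} - \frac{1}{305} = \frac{645 - 4 \left(56 + 38\right)}{-161 + \left(56 + 38\right)} - \frac{1}{305} = \frac{645 - 376}{-161 + 94} - \frac{1}{305} = \frac{645 - 376}{-67} - \frac{1}{305} = \left(- \frac{1}{67}\right) 269 - \frac{1}{305} = - \frac{269}{67} - \frac{1}{305} = - \frac{82112}{20435}$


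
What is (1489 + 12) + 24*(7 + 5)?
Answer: 1789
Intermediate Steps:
(1489 + 12) + 24*(7 + 5) = 1501 + 24*12 = 1501 + 288 = 1789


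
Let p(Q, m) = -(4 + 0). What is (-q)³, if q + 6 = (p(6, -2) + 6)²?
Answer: 8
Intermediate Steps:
p(Q, m) = -4 (p(Q, m) = -1*4 = -4)
q = -2 (q = -6 + (-4 + 6)² = -6 + 2² = -6 + 4 = -2)
(-q)³ = (-1*(-2))³ = 2³ = 8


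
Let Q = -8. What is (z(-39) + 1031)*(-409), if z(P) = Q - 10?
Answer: -414317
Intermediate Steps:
z(P) = -18 (z(P) = -8 - 10 = -18)
(z(-39) + 1031)*(-409) = (-18 + 1031)*(-409) = 1013*(-409) = -414317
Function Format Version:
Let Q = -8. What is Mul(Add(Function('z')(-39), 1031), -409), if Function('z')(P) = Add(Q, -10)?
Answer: -414317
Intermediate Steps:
Function('z')(P) = -18 (Function('z')(P) = Add(-8, -10) = -18)
Mul(Add(Function('z')(-39), 1031), -409) = Mul(Add(-18, 1031), -409) = Mul(1013, -409) = -414317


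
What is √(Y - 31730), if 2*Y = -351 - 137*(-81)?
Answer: I*√26357 ≈ 162.35*I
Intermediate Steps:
Y = 5373 (Y = (-351 - 137*(-81))/2 = (-351 + 11097)/2 = (½)*10746 = 5373)
√(Y - 31730) = √(5373 - 31730) = √(-26357) = I*√26357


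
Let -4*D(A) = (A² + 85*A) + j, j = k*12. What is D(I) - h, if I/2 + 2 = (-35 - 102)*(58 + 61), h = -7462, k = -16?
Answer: -530305105/2 ≈ -2.6515e+8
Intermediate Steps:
j = -192 (j = -16*12 = -192)
I = -32610 (I = -4 + 2*((-35 - 102)*(58 + 61)) = -4 + 2*(-137*119) = -4 + 2*(-16303) = -4 - 32606 = -32610)
D(A) = 48 - 85*A/4 - A²/4 (D(A) = -((A² + 85*A) - 192)/4 = -(-192 + A² + 85*A)/4 = 48 - 85*A/4 - A²/4)
D(I) - h = (48 - 85/4*(-32610) - ¼*(-32610)²) - 1*(-7462) = (48 + 1385925/2 - ¼*1063412100) + 7462 = (48 + 1385925/2 - 265853025) + 7462 = -530320029/2 + 7462 = -530305105/2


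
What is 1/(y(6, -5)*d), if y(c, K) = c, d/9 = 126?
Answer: 1/6804 ≈ 0.00014697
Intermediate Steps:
d = 1134 (d = 9*126 = 1134)
1/(y(6, -5)*d) = 1/(6*1134) = 1/6804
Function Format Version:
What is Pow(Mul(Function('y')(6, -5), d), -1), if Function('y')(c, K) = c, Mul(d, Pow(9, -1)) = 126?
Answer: Rational(1, 6804) ≈ 0.00014697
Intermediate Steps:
d = 1134 (d = Mul(9, 126) = 1134)
Pow(Mul(Function('y')(6, -5), d), -1) = Pow(Mul(6, 1134), -1) = Pow(6804, -1) = Rational(1, 6804)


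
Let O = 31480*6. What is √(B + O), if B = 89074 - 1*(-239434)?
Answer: 2*√129347 ≈ 719.30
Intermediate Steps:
B = 328508 (B = 89074 + 239434 = 328508)
O = 188880
√(B + O) = √(328508 + 188880) = √517388 = 2*√129347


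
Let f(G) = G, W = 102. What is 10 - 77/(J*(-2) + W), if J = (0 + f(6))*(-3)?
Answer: 1303/138 ≈ 9.4420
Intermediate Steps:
J = -18 (J = (0 + 6)*(-3) = 6*(-3) = -18)
10 - 77/(J*(-2) + W) = 10 - 77/(-18*(-2) + 102) = 10 - 77/(36 + 102) = 10 - 77/138 = 1303/138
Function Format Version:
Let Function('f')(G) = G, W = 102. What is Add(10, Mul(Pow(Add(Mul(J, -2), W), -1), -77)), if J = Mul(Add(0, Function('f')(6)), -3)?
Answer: Rational(1303, 138) ≈ 9.4420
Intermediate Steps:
J = -18 (J = Mul(Add(0, 6), -3) = Mul(6, -3) = -18)
Add(10, Mul(Pow(Add(Mul(J, -2), W), -1), -77)) = Add(10, Mul(Pow(Add(Mul(-18, -2), 102), -1), -77)) = Add(10, Mul(Pow(Add(36, 102), -1), -77)) = Add(10, Mul(Pow(138, -1), -77)) = Add(10, Mul(Rational(1, 138), -77)) = Add(10, Rational(-77, 138)) = Rational(1303, 138)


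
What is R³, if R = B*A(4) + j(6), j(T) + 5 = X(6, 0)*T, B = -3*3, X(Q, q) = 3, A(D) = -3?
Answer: 64000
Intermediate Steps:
B = -9
j(T) = -5 + 3*T
R = 40 (R = -9*(-3) + (-5 + 3*6) = 27 + (-5 + 18) = 27 + 13 = 40)
R³ = 40³ = 64000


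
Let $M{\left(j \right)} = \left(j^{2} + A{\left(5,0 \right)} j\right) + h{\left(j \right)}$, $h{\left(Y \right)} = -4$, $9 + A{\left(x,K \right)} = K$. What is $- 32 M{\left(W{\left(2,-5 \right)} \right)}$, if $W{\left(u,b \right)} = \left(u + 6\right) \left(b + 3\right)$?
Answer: $-12672$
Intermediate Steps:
$A{\left(x,K \right)} = -9 + K$
$W{\left(u,b \right)} = \left(3 + b\right) \left(6 + u\right)$ ($W{\left(u,b \right)} = \left(6 + u\right) \left(3 + b\right) = \left(3 + b\right) \left(6 + u\right)$)
$M{\left(j \right)} = -4 + j^{2} - 9 j$ ($M{\left(j \right)} = \left(j^{2} + \left(-9 + 0\right) j\right) - 4 = \left(j^{2} - 9 j\right) - 4 = -4 + j^{2} - 9 j$)
$- 32 M{\left(W{\left(2,-5 \right)} \right)} = - 32 \left(-4 + \left(18 + 3 \cdot 2 + 6 \left(-5\right) - 10\right)^{2} - 9 \left(18 + 3 \cdot 2 + 6 \left(-5\right) - 10\right)\right) = - 32 \left(-4 + \left(18 + 6 - 30 - 10\right)^{2} - 9 \left(18 + 6 - 30 - 10\right)\right) = - 32 \left(-4 + \left(-16\right)^{2} - -144\right) = - 32 \left(-4 + 256 + 144\right) = \left(-32\right) 396 = -12672$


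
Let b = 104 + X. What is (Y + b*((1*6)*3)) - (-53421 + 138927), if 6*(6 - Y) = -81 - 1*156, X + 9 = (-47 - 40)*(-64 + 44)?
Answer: -104861/2 ≈ -52431.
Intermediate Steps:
X = 1731 (X = -9 + (-47 - 40)*(-64 + 44) = -9 - 87*(-20) = -9 + 1740 = 1731)
b = 1835 (b = 104 + 1731 = 1835)
Y = 91/2 (Y = 6 - (-81 - 1*156)/6 = 6 - (-81 - 156)/6 = 6 - 1/6*(-237) = 6 + 79/2 = 91/2 ≈ 45.500)
(Y + b*((1*6)*3)) - (-53421 + 138927) = (91/2 + 1835*((1*6)*3)) - (-53421 + 138927) = (91/2 + 1835*(6*3)) - 1*85506 = (91/2 + 1835*18) - 85506 = (91/2 + 33030) - 85506 = 66151/2 - 85506 = -104861/2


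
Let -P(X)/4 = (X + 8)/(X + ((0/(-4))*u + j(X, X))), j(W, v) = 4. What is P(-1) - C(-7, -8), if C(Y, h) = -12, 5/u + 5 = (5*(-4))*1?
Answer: 8/3 ≈ 2.6667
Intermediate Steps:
u = -⅕ (u = 5/(-5 + (5*(-4))*1) = 5/(-5 - 20*1) = 5/(-5 - 20) = 5/(-25) = 5*(-1/25) = -⅕ ≈ -0.20000)
P(X) = -4*(8 + X)/(4 + X) (P(X) = -4*(X + 8)/(X + ((0/(-4))*(-⅕) + 4)) = -4*(8 + X)/(X + ((0*(-¼))*(-⅕) + 4)) = -4*(8 + X)/(X + (0*(-⅕) + 4)) = -4*(8 + X)/(X + (0 + 4)) = -4*(8 + X)/(X + 4) = -4*(8 + X)/(4 + X))
P(-1) - C(-7, -8) = 4*(-8 - 1*(-1))/(4 - 1) - 1*(-12) = 4*(-8 + 1)/3 + 12 = 4*(⅓)*(-7) + 12 = -28/3 + 12 = 8/3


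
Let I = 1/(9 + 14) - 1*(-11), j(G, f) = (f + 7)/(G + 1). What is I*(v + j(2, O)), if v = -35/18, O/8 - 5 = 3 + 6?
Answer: 86233/207 ≈ 416.58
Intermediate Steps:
O = 112 (O = 40 + 8*(3 + 6) = 40 + 8*9 = 40 + 72 = 112)
j(G, f) = (7 + f)/(1 + G)
I = 254/23 (I = 1/23 + 11 = 254/23 ≈ 11.043)
v = -35/18 (v = -35*1/18 = -35/18 ≈ -1.9444)
I*(v + j(2, O)) = 254*(-35/18 + (7 + 112)/(1 + 2))/23 = 254*(-35/18 + 119/3)/23 = (254/23)*(679/18) = 86233/207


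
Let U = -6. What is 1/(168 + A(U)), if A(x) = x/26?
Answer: 13/2181 ≈ 0.0059606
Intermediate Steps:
A(x) = x/26 (A(x) = x*(1/26) = x/26)
1/(168 + A(U)) = 1/(168 + (1/26)*(-6)) = 1/(168 - 3/13) = 1/(2181/13) = 13/2181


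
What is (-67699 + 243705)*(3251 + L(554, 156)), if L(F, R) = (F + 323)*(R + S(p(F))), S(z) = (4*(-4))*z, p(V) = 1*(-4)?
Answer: 34530793146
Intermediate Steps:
p(V) = -4
S(z) = -16*z
L(F, R) = (64 + R)*(323 + F) (L(F, R) = (F + 323)*(R - 16*(-4)) = (323 + F)*(R + 64) = (323 + F)*(64 + R) = (64 + R)*(323 + F))
(-67699 + 243705)*(3251 + L(554, 156)) = (-67699 + 243705)*(3251 + (20672 + 64*554 + 323*156 + 554*156)) = 176006*(3251 + (20672 + 35456 + 50388 + 86424)) = 176006*(3251 + 192940) = 176006*196191 = 34530793146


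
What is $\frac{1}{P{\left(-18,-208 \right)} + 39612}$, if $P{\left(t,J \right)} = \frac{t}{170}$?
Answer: $\frac{85}{3367011} \approx 2.5245 \cdot 10^{-5}$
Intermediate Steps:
$P{\left(t,J \right)} = \frac{t}{170}$ ($P{\left(t,J \right)} = t \frac{1}{170} = \frac{t}{170}$)
$\frac{1}{P{\left(-18,-208 \right)} + 39612} = \frac{1}{\frac{1}{170} \left(-18\right) + 39612} = \frac{1}{- \frac{9}{85} + 39612} = \frac{1}{\frac{3367011}{85}} = \frac{85}{3367011}$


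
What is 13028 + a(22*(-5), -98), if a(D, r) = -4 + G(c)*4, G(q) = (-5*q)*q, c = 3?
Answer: 12844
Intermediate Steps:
G(q) = -5*q**2
a(D, r) = -184 (a(D, r) = -4 - 5*3**2*4 = -4 - 5*9*4 = -4 - 45*4 = -4 - 180 = -184)
13028 + a(22*(-5), -98) = 13028 - 184 = 12844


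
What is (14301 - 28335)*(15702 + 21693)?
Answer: -524801430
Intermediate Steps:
(14301 - 28335)*(15702 + 21693) = -14034*37395 = -524801430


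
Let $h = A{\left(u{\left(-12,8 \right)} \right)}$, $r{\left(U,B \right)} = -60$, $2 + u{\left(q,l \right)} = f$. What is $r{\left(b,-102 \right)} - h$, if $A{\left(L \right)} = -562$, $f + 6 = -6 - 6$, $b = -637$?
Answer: $502$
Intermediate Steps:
$f = -18$ ($f = -6 - 12 = -18$)
$u{\left(q,l \right)} = -20$ ($u{\left(q,l \right)} = -2 - 18 = -20$)
$h = -562$
$r{\left(b,-102 \right)} - h = -60 - -562 = -60 + 562 = 502$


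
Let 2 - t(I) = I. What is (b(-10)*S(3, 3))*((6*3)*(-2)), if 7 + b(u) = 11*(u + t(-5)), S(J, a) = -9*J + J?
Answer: -34560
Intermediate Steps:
t(I) = 2 - I
S(J, a) = -8*J
b(u) = 70 + 11*u (b(u) = -7 + 11*(u + (2 - 1*(-5))) = -7 + 11*(u + (2 + 5)) = -7 + 11*(u + 7) = -7 + 11*(7 + u) = -7 + (77 + 11*u) = 70 + 11*u)
(b(-10)*S(3, 3))*((6*3)*(-2)) = ((70 + 11*(-10))*(-8*3))*((6*3)*(-2)) = ((70 - 110)*(-24))*(18*(-2)) = -40*(-24)*(-36) = 960*(-36) = -34560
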